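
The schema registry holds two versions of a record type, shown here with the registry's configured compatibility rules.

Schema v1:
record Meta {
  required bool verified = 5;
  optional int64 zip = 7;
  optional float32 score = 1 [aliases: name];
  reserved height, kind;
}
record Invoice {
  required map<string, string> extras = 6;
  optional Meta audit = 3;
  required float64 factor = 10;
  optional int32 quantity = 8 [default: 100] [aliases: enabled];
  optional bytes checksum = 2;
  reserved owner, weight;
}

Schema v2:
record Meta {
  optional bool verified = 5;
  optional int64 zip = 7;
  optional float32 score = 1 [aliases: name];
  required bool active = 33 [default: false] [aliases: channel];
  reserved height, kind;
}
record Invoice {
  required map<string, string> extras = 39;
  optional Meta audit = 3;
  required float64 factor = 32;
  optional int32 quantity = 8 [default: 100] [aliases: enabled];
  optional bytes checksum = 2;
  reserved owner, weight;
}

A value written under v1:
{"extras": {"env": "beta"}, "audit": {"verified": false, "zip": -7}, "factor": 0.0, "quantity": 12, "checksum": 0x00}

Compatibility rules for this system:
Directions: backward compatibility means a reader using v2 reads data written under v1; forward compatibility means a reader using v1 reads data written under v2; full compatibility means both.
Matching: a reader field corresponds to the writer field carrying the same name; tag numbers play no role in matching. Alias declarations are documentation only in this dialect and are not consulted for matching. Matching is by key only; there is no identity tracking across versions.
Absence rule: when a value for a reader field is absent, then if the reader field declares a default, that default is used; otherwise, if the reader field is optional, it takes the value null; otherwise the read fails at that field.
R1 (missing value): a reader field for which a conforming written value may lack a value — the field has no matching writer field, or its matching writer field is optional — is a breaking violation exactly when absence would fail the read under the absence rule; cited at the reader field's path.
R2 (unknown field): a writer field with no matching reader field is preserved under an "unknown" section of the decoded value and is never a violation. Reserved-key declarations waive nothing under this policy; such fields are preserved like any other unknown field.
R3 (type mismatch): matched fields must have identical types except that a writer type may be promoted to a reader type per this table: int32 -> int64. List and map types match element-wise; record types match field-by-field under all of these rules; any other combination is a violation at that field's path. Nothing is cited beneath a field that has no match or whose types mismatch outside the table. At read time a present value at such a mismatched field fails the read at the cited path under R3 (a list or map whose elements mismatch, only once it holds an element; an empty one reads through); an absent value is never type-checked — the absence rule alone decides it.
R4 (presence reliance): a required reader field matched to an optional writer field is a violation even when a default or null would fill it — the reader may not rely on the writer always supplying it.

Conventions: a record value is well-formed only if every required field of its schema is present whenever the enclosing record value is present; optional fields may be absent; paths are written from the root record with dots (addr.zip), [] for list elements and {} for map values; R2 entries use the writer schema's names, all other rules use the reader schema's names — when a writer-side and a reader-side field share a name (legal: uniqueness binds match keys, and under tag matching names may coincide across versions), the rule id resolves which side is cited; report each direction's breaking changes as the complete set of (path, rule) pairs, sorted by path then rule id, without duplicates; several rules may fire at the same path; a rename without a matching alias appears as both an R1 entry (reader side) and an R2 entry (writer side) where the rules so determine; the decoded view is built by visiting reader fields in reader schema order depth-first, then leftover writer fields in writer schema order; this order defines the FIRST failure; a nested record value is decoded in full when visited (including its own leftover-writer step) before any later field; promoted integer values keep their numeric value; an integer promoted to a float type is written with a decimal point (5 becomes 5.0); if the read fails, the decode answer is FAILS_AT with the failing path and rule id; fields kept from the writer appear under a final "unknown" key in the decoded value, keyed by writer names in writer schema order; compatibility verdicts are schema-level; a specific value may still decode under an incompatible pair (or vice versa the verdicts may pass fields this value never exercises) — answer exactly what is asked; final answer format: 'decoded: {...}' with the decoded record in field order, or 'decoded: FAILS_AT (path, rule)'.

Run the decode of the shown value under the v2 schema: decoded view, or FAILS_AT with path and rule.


decoded: {"extras": {"env": "beta"}, "audit": {"verified": false, "zip": -7, "score": null, "active": false}, "factor": 0.0, "quantity": 12, "checksum": 0x00}

the writer's type comes first in each Invoice pair
migrating the Invoice value to v2:
  extras := {"env": "beta"}
  audit.verified := false
  audit.zip := -7
  audit.score := null (missing; optional => null)
  audit.active := false (missing; default applied)
  factor := 0.0
  quantity := 12
  checksum := 0x00
  => decoded: {"extras": {"env": "beta"}, "audit": {"verified": false, "zip": -7, "score": null, "active": false}, "factor": 0.0, "quantity": 12, "checksum": 0x00}
remaining Invoice differences; none change what is asked:
  field verified in record Meta: required changed to optional -> a verdict-level change on Invoice — the shown value reads the same
  field extras in record Invoice: tag 6 changed to 39 -> triggers nothing under the printed rules; the Invoice answer is the same either way
  field factor in record Invoice: tag 10 changed to 32 -> triggers nothing under the printed rules; the Invoice answer is the same either way


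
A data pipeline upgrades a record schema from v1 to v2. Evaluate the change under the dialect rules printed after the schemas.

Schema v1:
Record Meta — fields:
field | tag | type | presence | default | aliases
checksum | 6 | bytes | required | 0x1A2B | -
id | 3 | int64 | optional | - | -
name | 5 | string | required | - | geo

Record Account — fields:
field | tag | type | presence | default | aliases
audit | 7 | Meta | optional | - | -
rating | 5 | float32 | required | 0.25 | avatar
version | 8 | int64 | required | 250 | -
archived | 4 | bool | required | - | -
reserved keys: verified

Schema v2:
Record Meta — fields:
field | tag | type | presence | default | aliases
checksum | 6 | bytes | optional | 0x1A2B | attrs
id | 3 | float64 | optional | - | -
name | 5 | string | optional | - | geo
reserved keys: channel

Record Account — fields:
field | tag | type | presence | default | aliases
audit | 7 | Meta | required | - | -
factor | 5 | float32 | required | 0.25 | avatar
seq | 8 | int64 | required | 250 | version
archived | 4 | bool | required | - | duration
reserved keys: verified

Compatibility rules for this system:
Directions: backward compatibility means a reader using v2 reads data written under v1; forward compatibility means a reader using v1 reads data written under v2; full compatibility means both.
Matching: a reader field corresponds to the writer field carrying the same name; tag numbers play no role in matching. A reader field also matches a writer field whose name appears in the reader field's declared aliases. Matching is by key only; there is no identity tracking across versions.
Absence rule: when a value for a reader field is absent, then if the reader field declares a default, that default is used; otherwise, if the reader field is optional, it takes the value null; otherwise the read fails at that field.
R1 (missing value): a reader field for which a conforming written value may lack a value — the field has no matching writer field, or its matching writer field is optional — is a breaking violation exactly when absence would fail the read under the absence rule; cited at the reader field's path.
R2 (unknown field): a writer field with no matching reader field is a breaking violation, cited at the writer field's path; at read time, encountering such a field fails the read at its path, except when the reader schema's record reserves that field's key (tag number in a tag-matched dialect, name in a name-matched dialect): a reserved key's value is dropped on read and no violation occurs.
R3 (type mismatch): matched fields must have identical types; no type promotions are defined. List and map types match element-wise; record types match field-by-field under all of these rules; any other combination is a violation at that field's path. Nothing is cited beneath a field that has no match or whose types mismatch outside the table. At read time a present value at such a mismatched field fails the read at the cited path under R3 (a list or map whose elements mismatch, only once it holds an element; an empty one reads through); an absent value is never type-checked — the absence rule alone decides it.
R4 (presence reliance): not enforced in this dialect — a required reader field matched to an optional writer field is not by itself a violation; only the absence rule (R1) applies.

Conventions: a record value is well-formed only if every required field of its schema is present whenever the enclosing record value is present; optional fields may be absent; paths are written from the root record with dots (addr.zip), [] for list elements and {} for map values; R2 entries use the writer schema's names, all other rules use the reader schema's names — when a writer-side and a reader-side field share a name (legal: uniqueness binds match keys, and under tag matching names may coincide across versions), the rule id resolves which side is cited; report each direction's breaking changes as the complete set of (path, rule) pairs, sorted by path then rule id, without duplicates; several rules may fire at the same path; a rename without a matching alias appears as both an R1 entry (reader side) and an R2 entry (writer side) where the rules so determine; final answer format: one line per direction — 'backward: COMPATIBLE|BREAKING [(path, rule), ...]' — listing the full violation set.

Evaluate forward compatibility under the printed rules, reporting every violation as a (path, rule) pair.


forward: BREAKING [(audit.id, R3), (audit.name, R1), (factor, R2), (seq, R2)]

the writer's type comes first in each Account pair
forward for Account (reader v1, writer v2):
  audit <- audit (Meta -> Meta, writer required)
  rating: no writer match
  version: no writer match
  archived <- archived (bool -> bool, writer required)
  writer factor: unknown to reader
  writer seq: unknown to reader
  audit.checksum <- audit.checksum (bytes -> bytes, writer optional)
  audit.id <- audit.id (float64 -> int64, writer optional)
  audit.name <- audit.name (string -> string, writer optional)
  R3 fires at audit.id
  R1 fires at audit.name
  R2 fires at factor
  R2 fires at seq
  => forward: BREAKING (4)
checking off the Account differences that do not matter here:
  field checksum in record Meta: required changed to optional -> fires no rule on Account, leaving the asked answer as it is
  field audit in record Account: optional changed to required -> fires only in the backward direction of Account, which is not asked here


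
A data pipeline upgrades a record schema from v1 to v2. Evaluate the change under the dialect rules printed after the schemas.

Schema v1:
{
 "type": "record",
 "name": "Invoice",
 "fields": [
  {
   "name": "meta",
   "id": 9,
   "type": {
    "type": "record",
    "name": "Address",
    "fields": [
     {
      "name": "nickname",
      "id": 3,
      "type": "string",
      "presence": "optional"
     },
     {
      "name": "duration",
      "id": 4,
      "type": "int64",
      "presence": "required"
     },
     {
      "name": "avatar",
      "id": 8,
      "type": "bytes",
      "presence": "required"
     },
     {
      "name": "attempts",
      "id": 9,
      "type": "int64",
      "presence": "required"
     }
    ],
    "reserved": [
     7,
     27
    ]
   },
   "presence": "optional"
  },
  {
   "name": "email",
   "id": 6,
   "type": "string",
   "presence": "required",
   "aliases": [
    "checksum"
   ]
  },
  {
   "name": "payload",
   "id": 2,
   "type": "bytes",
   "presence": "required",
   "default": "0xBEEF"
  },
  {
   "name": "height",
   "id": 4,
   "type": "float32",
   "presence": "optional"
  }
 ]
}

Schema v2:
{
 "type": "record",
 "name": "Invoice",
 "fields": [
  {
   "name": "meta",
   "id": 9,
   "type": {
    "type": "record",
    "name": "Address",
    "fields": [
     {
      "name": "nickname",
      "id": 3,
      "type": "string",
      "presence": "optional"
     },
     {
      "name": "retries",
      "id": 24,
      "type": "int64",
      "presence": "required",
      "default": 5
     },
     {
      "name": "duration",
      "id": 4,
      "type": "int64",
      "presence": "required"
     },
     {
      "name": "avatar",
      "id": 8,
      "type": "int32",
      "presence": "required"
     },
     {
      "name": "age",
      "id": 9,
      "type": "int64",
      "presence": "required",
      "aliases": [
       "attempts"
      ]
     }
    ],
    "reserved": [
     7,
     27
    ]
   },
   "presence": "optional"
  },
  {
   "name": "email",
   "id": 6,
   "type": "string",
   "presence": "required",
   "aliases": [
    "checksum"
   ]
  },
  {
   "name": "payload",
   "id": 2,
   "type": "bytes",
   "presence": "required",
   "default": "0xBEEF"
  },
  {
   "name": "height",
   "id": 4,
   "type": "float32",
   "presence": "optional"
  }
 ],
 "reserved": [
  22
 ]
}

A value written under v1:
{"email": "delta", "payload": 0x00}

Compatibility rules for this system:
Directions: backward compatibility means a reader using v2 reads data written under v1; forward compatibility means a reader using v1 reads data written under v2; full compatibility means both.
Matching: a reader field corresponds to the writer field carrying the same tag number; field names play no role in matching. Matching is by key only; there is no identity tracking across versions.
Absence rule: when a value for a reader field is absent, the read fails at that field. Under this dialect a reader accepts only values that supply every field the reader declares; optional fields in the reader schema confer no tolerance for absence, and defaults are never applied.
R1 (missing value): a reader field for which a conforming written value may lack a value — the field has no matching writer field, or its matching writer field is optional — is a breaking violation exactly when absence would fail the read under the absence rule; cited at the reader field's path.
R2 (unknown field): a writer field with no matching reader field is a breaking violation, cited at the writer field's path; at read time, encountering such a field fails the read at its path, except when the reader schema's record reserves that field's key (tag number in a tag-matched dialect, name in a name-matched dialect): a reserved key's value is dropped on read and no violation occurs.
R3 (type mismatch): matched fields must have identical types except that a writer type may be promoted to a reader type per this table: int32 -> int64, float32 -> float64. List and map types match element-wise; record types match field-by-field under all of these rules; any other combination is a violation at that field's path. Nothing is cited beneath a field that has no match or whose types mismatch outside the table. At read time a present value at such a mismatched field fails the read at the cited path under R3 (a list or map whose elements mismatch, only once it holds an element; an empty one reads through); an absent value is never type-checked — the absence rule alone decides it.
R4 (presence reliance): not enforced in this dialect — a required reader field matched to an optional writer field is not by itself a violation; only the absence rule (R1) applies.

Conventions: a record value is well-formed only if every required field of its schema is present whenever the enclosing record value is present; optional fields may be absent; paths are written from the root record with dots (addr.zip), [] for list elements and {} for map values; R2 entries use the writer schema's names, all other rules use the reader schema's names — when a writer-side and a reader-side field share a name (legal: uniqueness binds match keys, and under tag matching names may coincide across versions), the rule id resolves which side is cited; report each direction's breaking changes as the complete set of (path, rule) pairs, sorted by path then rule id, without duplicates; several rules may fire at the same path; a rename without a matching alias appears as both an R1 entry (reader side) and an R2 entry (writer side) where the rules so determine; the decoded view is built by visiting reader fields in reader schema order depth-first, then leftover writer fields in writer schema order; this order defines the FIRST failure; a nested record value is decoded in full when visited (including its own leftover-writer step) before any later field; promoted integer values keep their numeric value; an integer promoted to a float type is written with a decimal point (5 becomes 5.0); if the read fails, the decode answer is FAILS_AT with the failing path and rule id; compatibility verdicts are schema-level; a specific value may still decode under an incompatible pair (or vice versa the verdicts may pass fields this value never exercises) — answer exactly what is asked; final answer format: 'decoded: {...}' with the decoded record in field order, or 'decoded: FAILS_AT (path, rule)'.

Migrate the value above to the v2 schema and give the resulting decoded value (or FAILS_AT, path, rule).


decoded: FAILS_AT (meta, R1)

in Invoice below, arrows point writer -> reader
decode walk for Invoice under reader schema v2:
  read fails at meta under R1 (no fill)
  => FAILS_AT (meta, R1)
remaining Invoice differences; none change what is asked:
  field avatar in record Address: type bytes changed to int32 -> shifts the Invoice verdicts, not this decode
  renamed field attempts to age in record Address (alias attempts declared on the renamed field) -> no rule fires on it and the decoded Invoice view is identical with or without it
  added field retries to record Address: required int64, tag 24, default 5 (in v2 it sits immediately before duration) -> shifts the Invoice verdicts, not this decode


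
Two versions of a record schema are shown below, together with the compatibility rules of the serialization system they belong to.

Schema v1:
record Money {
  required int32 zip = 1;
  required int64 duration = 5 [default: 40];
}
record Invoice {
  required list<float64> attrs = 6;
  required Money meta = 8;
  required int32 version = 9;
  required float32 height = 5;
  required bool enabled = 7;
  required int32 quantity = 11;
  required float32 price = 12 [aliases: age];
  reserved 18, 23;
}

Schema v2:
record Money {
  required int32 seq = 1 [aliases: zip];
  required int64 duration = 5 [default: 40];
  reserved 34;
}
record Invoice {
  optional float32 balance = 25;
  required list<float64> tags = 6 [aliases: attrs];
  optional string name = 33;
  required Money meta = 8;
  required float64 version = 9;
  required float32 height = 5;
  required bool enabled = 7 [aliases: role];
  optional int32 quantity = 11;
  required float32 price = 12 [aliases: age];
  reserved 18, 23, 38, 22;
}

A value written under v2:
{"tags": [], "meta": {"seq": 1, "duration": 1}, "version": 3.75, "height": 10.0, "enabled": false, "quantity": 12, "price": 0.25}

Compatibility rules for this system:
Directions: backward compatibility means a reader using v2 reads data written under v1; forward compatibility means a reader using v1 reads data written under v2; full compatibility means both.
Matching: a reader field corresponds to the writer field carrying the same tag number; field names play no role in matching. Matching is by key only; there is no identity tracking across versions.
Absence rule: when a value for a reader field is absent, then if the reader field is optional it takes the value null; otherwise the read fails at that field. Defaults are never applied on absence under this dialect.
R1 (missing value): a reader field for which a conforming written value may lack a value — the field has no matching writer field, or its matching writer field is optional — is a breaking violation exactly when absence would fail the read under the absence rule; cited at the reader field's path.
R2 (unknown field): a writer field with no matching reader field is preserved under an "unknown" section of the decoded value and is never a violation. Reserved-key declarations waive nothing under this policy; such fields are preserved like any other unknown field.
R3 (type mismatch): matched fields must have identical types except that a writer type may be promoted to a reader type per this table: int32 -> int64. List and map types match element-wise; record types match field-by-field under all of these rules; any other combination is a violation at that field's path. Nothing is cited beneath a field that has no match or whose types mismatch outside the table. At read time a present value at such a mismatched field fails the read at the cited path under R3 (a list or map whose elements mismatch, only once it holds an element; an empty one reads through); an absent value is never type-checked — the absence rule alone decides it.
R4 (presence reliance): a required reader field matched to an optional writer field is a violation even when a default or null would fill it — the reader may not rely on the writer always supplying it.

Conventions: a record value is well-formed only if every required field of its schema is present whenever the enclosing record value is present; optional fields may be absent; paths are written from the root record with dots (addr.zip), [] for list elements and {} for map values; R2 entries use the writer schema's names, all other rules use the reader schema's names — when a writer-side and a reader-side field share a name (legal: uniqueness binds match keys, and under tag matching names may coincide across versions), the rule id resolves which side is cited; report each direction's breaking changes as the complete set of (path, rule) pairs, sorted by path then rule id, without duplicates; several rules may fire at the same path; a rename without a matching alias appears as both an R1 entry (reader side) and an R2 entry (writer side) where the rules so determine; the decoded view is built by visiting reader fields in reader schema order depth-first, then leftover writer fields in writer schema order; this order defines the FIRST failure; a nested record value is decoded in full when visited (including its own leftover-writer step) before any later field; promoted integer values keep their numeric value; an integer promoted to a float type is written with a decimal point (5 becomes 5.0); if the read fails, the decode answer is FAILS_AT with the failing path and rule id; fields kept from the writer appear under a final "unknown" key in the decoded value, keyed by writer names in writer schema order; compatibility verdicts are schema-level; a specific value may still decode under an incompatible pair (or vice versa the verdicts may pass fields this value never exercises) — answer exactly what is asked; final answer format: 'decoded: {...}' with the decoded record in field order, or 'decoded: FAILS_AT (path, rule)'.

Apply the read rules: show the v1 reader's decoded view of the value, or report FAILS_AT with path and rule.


arrows below run writer -> reader for Invoice
migrating the Invoice value to v1:
  attrs := [] (from writer tags)
  meta.zip := 1 (from writer seq)
  meta.duration := 1
  read fails at version under R3
  => FAILS_AT (version, R3)
the rest of the Invoice diff is inert for this question:
  added field balance to record Invoice: optional float32, tag 25 (in v2 it sits immediately before tags) -> triggers nothing under the printed rules; the Invoice answer is the same either way
  added field name to record Invoice: optional string, tag 33 (in v2 it sits immediately before meta) -> triggers nothing under the printed rules; the Invoice answer is the same either way
  renamed field attrs to tags in record Invoice (alias attrs declared on the renamed field) -> triggers nothing under the printed rules; the Invoice answer is the same either way
  renamed field zip to seq in record Money (alias zip declared on the renamed field) -> triggers nothing under the printed rules; the Invoice answer is the same either way
  field quantity in record Invoice: required changed to optional -> shifts the Invoice verdicts, not this decode

decoded: FAILS_AT (version, R3)


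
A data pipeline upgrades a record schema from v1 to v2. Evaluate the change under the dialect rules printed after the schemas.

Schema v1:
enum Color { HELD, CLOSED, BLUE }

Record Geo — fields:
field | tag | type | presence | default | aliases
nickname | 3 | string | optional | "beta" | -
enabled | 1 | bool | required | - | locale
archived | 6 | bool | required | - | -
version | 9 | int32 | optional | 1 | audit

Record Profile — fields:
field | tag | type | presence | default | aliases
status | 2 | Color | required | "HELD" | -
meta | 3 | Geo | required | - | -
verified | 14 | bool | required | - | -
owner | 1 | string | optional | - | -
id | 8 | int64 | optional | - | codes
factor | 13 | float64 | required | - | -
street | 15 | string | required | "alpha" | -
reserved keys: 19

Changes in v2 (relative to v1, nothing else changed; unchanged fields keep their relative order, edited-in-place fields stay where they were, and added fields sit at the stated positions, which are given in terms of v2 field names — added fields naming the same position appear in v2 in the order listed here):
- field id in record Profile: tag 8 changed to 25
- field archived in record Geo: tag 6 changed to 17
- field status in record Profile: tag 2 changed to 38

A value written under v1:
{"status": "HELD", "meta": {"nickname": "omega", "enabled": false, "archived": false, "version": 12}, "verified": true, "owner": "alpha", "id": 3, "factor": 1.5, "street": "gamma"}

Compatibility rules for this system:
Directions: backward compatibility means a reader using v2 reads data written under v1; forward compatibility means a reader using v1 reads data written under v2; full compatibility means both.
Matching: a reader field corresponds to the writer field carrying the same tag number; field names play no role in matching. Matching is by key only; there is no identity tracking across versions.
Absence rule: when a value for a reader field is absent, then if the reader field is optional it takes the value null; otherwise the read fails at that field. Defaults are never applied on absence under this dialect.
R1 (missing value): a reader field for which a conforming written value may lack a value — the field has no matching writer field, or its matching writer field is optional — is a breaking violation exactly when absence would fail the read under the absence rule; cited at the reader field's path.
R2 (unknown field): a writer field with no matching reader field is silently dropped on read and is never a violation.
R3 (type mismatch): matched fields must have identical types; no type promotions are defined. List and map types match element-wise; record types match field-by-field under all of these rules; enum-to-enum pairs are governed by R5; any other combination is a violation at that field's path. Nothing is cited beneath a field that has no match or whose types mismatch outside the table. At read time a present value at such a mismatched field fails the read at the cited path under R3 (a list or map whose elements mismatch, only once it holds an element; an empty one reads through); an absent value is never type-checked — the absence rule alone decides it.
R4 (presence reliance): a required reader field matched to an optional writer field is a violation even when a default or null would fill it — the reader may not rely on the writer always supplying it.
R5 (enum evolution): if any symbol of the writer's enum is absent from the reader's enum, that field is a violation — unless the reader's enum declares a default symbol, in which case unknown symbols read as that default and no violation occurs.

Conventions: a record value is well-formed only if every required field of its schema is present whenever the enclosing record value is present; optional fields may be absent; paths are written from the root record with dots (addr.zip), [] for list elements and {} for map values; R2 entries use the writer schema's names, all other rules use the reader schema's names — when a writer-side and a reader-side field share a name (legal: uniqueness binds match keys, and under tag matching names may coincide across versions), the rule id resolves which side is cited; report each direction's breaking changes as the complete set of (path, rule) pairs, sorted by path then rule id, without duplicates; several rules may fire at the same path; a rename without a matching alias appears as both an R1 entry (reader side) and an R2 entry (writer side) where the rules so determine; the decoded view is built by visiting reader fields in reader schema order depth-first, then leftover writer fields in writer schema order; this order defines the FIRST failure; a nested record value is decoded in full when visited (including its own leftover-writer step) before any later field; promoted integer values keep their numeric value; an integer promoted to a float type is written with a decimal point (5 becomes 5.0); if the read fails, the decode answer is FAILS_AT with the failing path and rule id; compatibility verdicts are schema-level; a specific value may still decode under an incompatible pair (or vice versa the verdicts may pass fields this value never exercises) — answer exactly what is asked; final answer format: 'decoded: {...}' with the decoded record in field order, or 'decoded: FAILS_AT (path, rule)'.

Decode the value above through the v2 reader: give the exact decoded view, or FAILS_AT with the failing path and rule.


decoded: FAILS_AT (status, R1)

in Profile below, arrows point writer -> reader
migrating the Profile value to v2:
  read fails at status under R1 (no fill)
  => FAILS_AT (status, R1)
ruling out the remaining Profile differences:
  field id in record Profile: tag 8 changed to 25 -> fires no rule on Profile under this dialect and leaves the result unchanged
  field archived in record Geo: tag 6 changed to 17 -> a verdict-level change on Profile — the shown value reads the same


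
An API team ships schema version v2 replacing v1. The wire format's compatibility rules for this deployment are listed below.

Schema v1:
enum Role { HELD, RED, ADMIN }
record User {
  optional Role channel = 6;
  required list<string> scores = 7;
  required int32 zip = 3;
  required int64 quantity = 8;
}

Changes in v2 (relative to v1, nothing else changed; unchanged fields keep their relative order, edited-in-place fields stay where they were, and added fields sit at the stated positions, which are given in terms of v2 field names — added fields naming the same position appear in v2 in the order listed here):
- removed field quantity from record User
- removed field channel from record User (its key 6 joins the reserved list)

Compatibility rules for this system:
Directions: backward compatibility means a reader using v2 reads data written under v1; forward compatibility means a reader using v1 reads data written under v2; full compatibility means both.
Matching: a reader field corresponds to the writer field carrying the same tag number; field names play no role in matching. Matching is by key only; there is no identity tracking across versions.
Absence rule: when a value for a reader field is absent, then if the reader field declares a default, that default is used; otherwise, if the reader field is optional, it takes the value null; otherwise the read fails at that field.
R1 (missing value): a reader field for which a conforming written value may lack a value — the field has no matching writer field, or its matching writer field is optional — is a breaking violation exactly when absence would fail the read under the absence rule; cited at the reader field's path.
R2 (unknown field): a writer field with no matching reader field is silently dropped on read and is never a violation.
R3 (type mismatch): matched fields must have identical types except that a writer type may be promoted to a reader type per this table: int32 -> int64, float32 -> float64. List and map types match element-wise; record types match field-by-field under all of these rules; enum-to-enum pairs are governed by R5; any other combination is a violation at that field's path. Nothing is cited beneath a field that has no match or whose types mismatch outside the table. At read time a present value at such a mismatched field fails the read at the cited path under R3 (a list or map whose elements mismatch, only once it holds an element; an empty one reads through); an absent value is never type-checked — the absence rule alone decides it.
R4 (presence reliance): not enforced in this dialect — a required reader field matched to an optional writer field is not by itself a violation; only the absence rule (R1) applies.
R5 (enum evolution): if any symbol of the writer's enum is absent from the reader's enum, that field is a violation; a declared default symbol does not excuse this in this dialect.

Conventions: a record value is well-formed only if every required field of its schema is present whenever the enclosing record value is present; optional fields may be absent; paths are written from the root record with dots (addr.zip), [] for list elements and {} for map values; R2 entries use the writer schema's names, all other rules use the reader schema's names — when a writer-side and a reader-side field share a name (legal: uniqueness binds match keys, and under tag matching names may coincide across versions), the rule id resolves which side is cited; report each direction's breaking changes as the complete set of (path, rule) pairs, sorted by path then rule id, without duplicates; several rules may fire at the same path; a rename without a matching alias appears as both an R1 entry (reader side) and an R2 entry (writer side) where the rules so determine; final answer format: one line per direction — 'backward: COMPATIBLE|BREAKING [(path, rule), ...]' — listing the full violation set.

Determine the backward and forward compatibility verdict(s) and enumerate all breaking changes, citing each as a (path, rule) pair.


backward: COMPATIBLE []; forward: BREAKING [(quantity, R1)]

the writer's type comes first in each User pair
backward pass over User, reader schema v2, writer schema v1:
  writer required, list<string> -> list<string>: reader scores maps from writer scores
  writer required, int32 -> int32: reader zip maps from writer zip
  writer channel: unknown to reader
  writer quantity: unknown to reader
  => backward verdict for User: COMPATIBLE, no violations
forward pass over User, reader schema v1, writer schema v2:
  channel has no writer counterpart
  writer required, list<string> -> list<string>: reader scores maps from writer scores
  writer required, int32 -> int32: reader zip maps from writer zip
  quantity has no writer counterpart
  breaking: (quantity, R1)
  => forward: BREAKING (1)


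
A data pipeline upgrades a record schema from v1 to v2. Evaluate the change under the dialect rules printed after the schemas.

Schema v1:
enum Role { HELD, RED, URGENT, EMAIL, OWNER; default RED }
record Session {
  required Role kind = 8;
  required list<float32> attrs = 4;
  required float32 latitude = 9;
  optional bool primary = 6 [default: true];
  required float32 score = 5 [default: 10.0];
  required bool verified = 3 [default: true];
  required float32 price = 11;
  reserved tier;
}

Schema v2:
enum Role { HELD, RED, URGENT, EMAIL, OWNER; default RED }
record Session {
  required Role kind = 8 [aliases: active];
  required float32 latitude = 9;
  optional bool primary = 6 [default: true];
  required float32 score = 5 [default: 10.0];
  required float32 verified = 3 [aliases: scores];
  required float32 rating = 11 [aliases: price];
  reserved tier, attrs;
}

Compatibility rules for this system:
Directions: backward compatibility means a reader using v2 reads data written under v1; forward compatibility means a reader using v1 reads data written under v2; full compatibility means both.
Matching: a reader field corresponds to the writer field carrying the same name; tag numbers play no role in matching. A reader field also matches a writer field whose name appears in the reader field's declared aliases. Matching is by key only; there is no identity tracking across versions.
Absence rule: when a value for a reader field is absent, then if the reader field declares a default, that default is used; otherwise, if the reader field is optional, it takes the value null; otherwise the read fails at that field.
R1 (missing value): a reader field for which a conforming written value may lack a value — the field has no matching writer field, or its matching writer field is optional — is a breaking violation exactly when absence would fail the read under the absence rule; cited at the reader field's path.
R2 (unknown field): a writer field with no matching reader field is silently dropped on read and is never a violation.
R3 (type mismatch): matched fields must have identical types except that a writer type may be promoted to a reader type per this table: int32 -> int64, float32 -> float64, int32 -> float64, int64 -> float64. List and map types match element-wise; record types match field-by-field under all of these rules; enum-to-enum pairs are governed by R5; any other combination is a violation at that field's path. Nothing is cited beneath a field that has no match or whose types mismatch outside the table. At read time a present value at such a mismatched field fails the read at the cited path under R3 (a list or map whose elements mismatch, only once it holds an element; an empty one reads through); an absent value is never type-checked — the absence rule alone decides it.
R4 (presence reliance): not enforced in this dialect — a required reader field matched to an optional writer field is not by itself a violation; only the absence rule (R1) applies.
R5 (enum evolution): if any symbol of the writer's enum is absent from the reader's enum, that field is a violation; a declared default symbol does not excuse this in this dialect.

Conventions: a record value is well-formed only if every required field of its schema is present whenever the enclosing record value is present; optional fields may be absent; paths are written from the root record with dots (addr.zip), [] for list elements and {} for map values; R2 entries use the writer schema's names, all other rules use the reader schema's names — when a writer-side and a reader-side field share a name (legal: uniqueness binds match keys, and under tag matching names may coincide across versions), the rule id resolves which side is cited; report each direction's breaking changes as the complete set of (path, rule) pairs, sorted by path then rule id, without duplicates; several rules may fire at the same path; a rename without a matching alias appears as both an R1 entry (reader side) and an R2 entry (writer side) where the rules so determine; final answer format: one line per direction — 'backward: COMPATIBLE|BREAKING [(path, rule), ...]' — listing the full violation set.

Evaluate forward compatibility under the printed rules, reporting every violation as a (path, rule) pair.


each type pair in Session: writer, then reader
forward for Session (reader v1, writer v2):
  kind <- kind (Role -> Role, writer required)
  no writer field matches reader attrs
  latitude <- latitude (float32 -> float32, writer required)
  primary <- primary (bool -> bool, writer optional)
  score <- score (float32 -> float32, writer required)
  verified <- verified (float32 -> bool, writer required)
  no writer field matches reader price
  writer rating: unknown to reader
  rule R1 violated at attrs
  rule R1 violated at price
  rule R3 violated at verified
  => 3 violation(s): forward is BREAKING for Session

forward: BREAKING [(attrs, R1), (price, R1), (verified, R3)]
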